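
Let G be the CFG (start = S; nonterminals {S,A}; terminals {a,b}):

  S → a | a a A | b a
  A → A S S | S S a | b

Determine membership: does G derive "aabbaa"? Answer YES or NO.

CNF form of G:
  S -> T0 X4 | T1 T0 | a
  A -> A X2 | S X3 | b
  T0 -> a
  T1 -> b
  X2 -> S S
  X3 -> S T0
  X4 -> T0 A

Fill CYK table bottom-up:
  T[0,0] 'a' = {S,T0}  orig:{S}
  T[1,1] 'a' = {S,T0}  orig:{S}
  T[2,2] 'b' = {A,T1}  orig:{A}
  T[3,3] 'b' = {A,T1}  orig:{A}
  T[4,4] 'a' = {S,T0}  orig:{S}
  T[5,5] 'a' = {S,T0}  orig:{S}
  T[0,1] 'aa' = {X2,X3}  orig:{}
  T[1,2] 'ab' = {X4}  orig:{}
  T[2,3] 'bb' = ∅
  T[3,4] 'ba' = {S}
  T[4,5] 'aa' = {X2,X3}  orig:{}
  T[0,2] 'aab' = {S}
  T[1,3] 'abb' = ∅
  T[2,4] 'bba' = ∅
  T[3,5] 'baa' = {A,X2,X3}  orig:{A}
  T[0,3] 'aabb' = ∅
  T[1,4] 'abba' = ∅
  T[2,5] 'bbaa' = {A}
  T[0,4] 'aabba' = {X2}  orig:{}
  T[1,5] 'abbaa' = {X4}  orig:{}
  T[0,5] 'aabbaa' = {A,S}

S ∈ T[0,5] ⇒ YES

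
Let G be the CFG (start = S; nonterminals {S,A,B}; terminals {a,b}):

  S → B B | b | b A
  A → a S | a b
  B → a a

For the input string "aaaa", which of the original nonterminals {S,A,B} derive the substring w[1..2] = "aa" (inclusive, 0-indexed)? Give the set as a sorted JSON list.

CNF form of G:
  S -> B B | T1 A | b
  A -> T0 S | T0 T1
  B -> T0 T0
  T0 -> a
  T1 -> b

Fill CYK table bottom-up — only the sub-triangle for w[1..2]:
  T[1,1] 'a' = {T0}  orig:{}
  T[2,2] 'a' = {T0}  orig:{}
  T[1,2] 'aa' = {B}

Original NTs in T[1,2] deriving "aa": ["B"]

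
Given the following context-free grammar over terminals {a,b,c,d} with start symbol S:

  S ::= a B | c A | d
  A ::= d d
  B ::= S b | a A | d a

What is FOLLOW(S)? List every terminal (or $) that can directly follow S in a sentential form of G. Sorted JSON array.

FIRST sets, iterate to fixpoint:
[1]
  A via A→d d: +{d}
  B via B→a A: +{a}
  B via B→d a: +{d}
  S via S→a B: +{a}
  S via S→c A: +{c}
  S via S→d: +{d}
  S: {a,c,d}  A: {d}  B: {a,d}
[2]
  B via B→S b: +{c}
  S: {a,c,d}  A: {d}  B: {a,c,d}
[3] done
  S: {a,c,d}  A: {d}  B: {a,c,d}

FOLLOW iteration:
FOLLOW(S) := {$}
pass 1:
  B→S b: FOLLOW(S) ⊇ FIRST(b) = {b}; new: +{b}
  S→a B: FOLLOW(B) ⊇ FOLLOW(S) ⊇ {$,b}; new: +{$,b}
  S→c A: FOLLOW(A) ⊇ FOLLOW(S) ⊇ {$,b}; new: +{$,b}
  FOLLOW(S)={$,b}  FOLLOW(A)={$,b}  FOLLOW(B)={$,b}
pass 2: (no change)
  FOLLOW(S)={$,b}  FOLLOW(A)={$,b}  FOLLOW(B)={$,b}

FOLLOW(S) = ["$", "b"]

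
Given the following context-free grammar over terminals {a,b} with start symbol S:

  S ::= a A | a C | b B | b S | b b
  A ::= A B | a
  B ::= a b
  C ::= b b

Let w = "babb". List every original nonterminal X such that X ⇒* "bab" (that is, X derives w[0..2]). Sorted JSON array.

CNF form of G:
  S -> T0 A | T0 C | T1 B | T1 S | T1 T1
  A -> A B | a
  B -> T0 T1
  C -> T1 T1
  T0 -> a
  T1 -> b

CYK table (by increasing span) — only the sub-triangle for w[0..2]:
  [0..0]={T1}  "b"  orig:{}
  [1..1]={A,T0}  "a"  orig:{A}
  [2..2]={T1}  "b"  orig:{}
  [0..1]=∅  "ba"
  [1..2]={B}  "ab"
  [0..2]={S}  "bab"

Original NTs in T[0,2] deriving "bab": ["S"]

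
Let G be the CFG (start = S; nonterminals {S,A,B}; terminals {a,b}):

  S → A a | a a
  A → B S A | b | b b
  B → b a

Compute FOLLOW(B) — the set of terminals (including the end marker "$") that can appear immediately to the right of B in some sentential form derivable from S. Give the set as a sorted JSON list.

FIRST sets, iterate to fixpoint:
iter 1:
  A via A→b: +{b}
  B via B→b a: +{b}
  S via S→A a: +{b}
  S via S→a a: +{a}
  FIRST(S)={a,b}  FIRST(A)={b}  FIRST(B)={b}
iter 2: (no change)
  FIRST(S)={a,b}  FIRST(A)={b}  FIRST(B)={b}

FOLLOW sets:
seed FOLLOW(S) with $
[1]
  A→B S A: FOLLOW(B) ⊇ FIRST(S) = {a,b}; new: +{a,b}
  A→B S A: FOLLOW(S) ⊇ FIRST(A) = {b}; new: +{b}
  S→A a: FOLLOW(A) ⊇ FIRST(a) = {a}; new: +{a}
  S: {$,b}  A: {a}  B: {a,b}
[2] done
  S: {$,b}  A: {a}  B: {a,b}

FOLLOW(B) = ["a", "b"]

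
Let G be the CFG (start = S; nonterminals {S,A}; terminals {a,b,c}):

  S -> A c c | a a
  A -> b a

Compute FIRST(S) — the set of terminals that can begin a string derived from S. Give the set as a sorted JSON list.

FIRST sets, iterate to fixpoint:
iter 1:
  A via A→b a: +{b}
  S via S→A c c: +{b}
  S via S→a a: +{a}
  FIRST(S)={a,b}  FIRST(A)={b}
iter 2: (no change)
  FIRST(S)={a,b}  FIRST(A)={b}

FIRST(S) = ["a", "b"]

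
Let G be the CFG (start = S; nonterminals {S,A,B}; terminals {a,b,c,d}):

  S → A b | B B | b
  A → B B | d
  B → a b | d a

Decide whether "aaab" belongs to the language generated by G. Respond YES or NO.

Convert to CNF:
  S -> A T1 | B B | b
  A -> B B | d
  B -> T0 T1 | T2 T0
  T0 -> a
  T1 -> b
  T2 -> d

Fill CYK table bottom-up:
  cell(0,0) a: {T0}  orig:{}
  cell(1,1) a: {T0}  orig:{}
  cell(2,2) a: {T0}  orig:{}
  cell(3,3) b: {S,T1}  orig:{S}
  cell(0,1) aa: ∅
  cell(1,2) aa: ∅
  cell(2,3) ab: {B}
  cell(0,2) aaa: ∅
  cell(1,3) aab: ∅
  cell(0,3) aaab: ∅

S ∉ T[0,3] ⇒ NO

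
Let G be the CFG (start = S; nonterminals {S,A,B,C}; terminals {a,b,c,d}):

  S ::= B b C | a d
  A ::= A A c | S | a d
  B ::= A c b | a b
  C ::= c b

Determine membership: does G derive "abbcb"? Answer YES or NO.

Convert to CNF:
  S -> B X7 | T2 T3
  A -> A X4 | B X5 | T2 T3
  B -> A X6 | T2 T1
  C -> T0 T1
  T0 -> c
  T1 -> b
  T2 -> a
  T3 -> d
  X4 -> A T0
  X5 -> T1 C
  X6 -> T0 T1
  X7 -> T1 C

Fill CYK table bottom-up:
  cell(0,0) a: {T2}  orig:{}
  cell(1,1) b: {T1}  orig:{}
  cell(2,2) b: {T1}  orig:{}
  cell(3,3) c: {T0}  orig:{}
  cell(4,4) b: {T1}  orig:{}
  cell(0,1) ab: {B}
  cell(1,2) bb: ∅
  cell(2,3) bc: ∅
  cell(3,4) cb: {C,X6}  orig:{C}
  cell(0,2) abb: ∅
  cell(1,3) bbc: ∅
  cell(2,4) bcb: {X5,X7}  orig:{}
  cell(0,3) abbc: ∅
  cell(1,4) bbcb: ∅
  cell(0,4) abbcb: {A,S}

S ∈ T[0,4] ⇒ YES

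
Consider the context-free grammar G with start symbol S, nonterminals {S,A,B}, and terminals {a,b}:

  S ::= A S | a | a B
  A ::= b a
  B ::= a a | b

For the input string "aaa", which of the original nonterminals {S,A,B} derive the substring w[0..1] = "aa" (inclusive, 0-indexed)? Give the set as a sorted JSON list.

Convert to CNF:
  S -> A S | T1 B | a
  A -> T0 T1
  B -> T1 T1 | b
  T0 -> b
  T1 -> a

CYK table (by increasing span) — only the sub-triangle for w[0..1]:
  cell(0,0) a: {S,T1}  orig:{S}
  cell(1,1) a: {S,T1}  orig:{S}
  cell(0,1) aa: {B}

Original NTs in T[0,1] deriving "aa": ["B"]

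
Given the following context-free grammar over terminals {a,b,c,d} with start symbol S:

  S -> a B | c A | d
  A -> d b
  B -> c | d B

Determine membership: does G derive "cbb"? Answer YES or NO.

Convert to CNF:
  S -> T2 B | T3 A | d
  A -> T0 T1
  B -> T0 B | c
  T0 -> d
  T1 -> b
  T2 -> a
  T3 -> c

CYK table (by increasing span):
  [0..0]={B,T3}  "c"  orig:{B}
  [1..1]={T1}  "b"  orig:{}
  [2..2]={T1}  "b"  orig:{}
  [0..1]=∅  "cb"
  [1..2]=∅  "bb"
  [0..2]=∅  "cbb"

S ∉ T[0,2] ⇒ NO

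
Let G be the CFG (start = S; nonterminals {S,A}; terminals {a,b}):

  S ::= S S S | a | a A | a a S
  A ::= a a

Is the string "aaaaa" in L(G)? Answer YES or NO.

Convert to CNF:
  S -> S X1 | T0 A | T0 X2 | a
  A -> T0 T0
  T0 -> a
  X1 -> S S
  X2 -> T0 S

CYK fill:
  [0..0]={S,T0}  "a"  orig:{S}
  [1..1]={S,T0}  "a"  orig:{S}
  [2..2]={S,T0}  "a"  orig:{S}
  [3..3]={S,T0}  "a"  orig:{S}
  [4..4]={S,T0}  "a"  orig:{S}
  [0..1]={A,X1,X2}  "aa"  orig:{A}
  [1..2]={A,X1,X2}  "aa"  orig:{A}
  [2..3]={A,X1,X2}  "aa"  orig:{A}
  [3..4]={A,X1,X2}  "aa"  orig:{A}
  [0..2]={S}  "aaa"
  [1..3]={S}  "aaa"
  [2..4]={S}  "aaa"
  [0..3]={X1,X2}  "aaaa"  orig:{}
  [1..4]={X1,X2}  "aaaa"  orig:{}
  [0..4]={S}  "aaaaa"

S ∈ T[0,4] ⇒ YES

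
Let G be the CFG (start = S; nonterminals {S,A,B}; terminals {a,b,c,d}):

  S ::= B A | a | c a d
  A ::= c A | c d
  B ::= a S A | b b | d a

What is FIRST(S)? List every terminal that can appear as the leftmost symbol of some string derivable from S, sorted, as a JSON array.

FIRST iteration:
pass 1:
  A via A→c A: +{c}
  B via B→a S A: +{a}
  B via B→b b: +{b}
  B via B→d a: +{d}
  S via S→B A: +{a,b,d}
  S via S→c a d: +{c}
  S: {a,b,c,d}  A: {c}  B: {a,b,d}
pass 2: (no change)
  S: {a,b,c,d}  A: {c}  B: {a,b,d}

FIRST(S) = ["a", "b", "c", "d"]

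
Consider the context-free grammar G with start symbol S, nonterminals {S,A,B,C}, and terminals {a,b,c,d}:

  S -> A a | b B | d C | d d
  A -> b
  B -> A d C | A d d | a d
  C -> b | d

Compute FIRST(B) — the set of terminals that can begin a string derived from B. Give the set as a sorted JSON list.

FIRST sets, iterate to fixpoint:
iter 1:
  A via A→b: +{b}
  B via B→A d C: +{b}
  B via B→a d: +{a}
  C via C→b: +{b}
  C via C→d: +{d}
  S via S→A a: +{b}
  S via S→d C: +{d}
  FIRST(S)={b,d}  FIRST(A)={b}  FIRST(B)={a,b}  FIRST(C)={b,d}
iter 2: done
  FIRST(S)={b,d}  FIRST(A)={b}  FIRST(B)={a,b}  FIRST(C)={b,d}

FIRST(B) = ["a", "b"]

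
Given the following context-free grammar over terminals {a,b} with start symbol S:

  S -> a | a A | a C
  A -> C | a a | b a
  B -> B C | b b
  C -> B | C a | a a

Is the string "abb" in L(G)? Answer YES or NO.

Convert to CNF:
  S -> T0 A | T0 C | a
  A -> B C | C T0 | T0 T0 | T1 T0 | T1 T1
  B -> B C | T1 T1
  C -> B C | C T0 | T0 T0 | T1 T1
  T0 -> a
  T1 -> b

Fill CYK table bottom-up:
  [0..0]={S,T0}  "a"  orig:{S}
  [1..1]={T1}  "b"  orig:{}
  [2..2]={T1}  "b"  orig:{}
  [0..1]=∅  "ab"
  [1..2]={A,B,C}  "bb"
  [0..2]={S}  "abb"

S ∈ T[0,2] ⇒ YES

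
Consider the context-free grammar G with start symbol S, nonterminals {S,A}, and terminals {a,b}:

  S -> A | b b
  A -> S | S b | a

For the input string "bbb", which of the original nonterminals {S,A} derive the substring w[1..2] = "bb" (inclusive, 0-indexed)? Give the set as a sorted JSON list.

Convert to CNF:
  S -> S T0 | T0 T0 | a
  A -> S T0 | T0 T0 | a
  T0 -> b

Fill CYK table bottom-up — only the sub-triangle for w[1..2]:
  [1..1]={T0}  "b"  orig:{}
  [2..2]={T0}  "b"  orig:{}
  [1..2]={A,S}  "bb"

Original NTs in T[1,2] deriving "bb": ["A", "S"]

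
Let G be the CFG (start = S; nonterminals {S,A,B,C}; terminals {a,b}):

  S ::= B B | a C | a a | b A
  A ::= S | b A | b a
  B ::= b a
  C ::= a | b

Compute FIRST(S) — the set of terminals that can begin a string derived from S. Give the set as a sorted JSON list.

FIRST sets, iterate to fixpoint:
iter 1:
  A via A→b A: +{b}
  B via B→b a: +{b}
  C via C→a: +{a}
  C via C→b: +{b}
  S via S→B B: +{b}
  S via S→a C: +{a}
  FIRST(S)={a,b}  FIRST(A)={b}  FIRST(B)={b}  FIRST(C)={a,b}
iter 2:
  A via A→S: +{a}
  FIRST(S)={a,b}  FIRST(A)={a,b}  FIRST(B)={b}  FIRST(C)={a,b}
iter 3: (no change)
  FIRST(S)={a,b}  FIRST(A)={a,b}  FIRST(B)={b}  FIRST(C)={a,b}

FIRST(S) = ["a", "b"]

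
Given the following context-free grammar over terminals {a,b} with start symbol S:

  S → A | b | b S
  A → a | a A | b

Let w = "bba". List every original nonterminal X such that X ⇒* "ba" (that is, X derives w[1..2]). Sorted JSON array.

CNF form of G:
  S -> T0 A | T1 S | a | b
  A -> T0 A | a | b
  T0 -> a
  T1 -> b

Fill CYK table bottom-up (cells [i..j] with 1 ≤ i ≤ j ≤ 2 only):
  T[1,1] 'b' = {A,S,T1}  orig:{A,S}
  T[2,2] 'a' = {A,S,T0}  orig:{A,S}
  T[1,2] 'ba' = {S}

Original NTs in T[1,2] deriving "ba": ["S"]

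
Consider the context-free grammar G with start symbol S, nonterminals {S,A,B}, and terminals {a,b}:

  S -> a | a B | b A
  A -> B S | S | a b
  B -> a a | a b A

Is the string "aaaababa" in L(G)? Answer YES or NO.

CNF form of G:
  S -> T0 B | T1 A | a
  A -> B S | T0 B | T0 T1 | T1 A | a
  B -> T0 T0 | T0 X2
  T0 -> a
  T1 -> b
  X2 -> T1 A

Fill CYK table bottom-up:
  cell(0,0) a: {A,S,T0}  orig:{A,S}
  cell(1,1) a: {A,S,T0}  orig:{A,S}
  cell(2,2) a: {A,S,T0}  orig:{A,S}
  cell(3,3) a: {A,S,T0}  orig:{A,S}
  cell(4,4) b: {T1}  orig:{}
  cell(5,5) a: {A,S,T0}  orig:{A,S}
  cell(6,6) b: {T1}  orig:{}
  cell(7,7) a: {A,S,T0}  orig:{A,S}
  cell(0,1) aa: {B}
  cell(1,2) aa: {B}
  cell(2,3) aa: {B}
  cell(3,4) ab: {A}
  cell(4,5) ba: {A,S,X2}  orig:{A,S}
  cell(5,6) ab: {A}
  cell(6,7) ba: {A,S,X2}  orig:{A,S}
  cell(0,2) aaa: {A,S}
  cell(1,3) aaa: {A,S}
  cell(2,4) aab: ∅
  cell(3,5) aba: {B}
  cell(4,6) bab: {A,S,X2}  orig:{A,S}
  cell(5,7) aba: {B}
  cell(0,3) aaaa: ∅
  cell(1,4) aaab: ∅
  cell(2,5) aaba: {A,S}
  cell(3,6) abab: {B}
  cell(4,7) baba: ∅
  cell(0,4) aaaab: ∅
  cell(1,5) aaaba: ∅
  cell(2,6) aabab: {A,S}
  cell(3,7) ababa: {A}
  cell(0,5) aaaaba: {A}
  cell(1,6) aaabab: ∅
  cell(2,7) aababa: ∅
  cell(0,6) aaaabab: {A}
  cell(1,7) aaababa: ∅
  cell(0,7) aaaababa: ∅

S ∉ T[0,7] ⇒ NO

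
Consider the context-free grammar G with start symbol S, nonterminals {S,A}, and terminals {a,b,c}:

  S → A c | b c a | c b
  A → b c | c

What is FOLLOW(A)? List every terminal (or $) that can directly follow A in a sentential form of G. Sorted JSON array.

Compute FIRST by fixpoint:
pass 1:
  A via A→b c: +{b}
  A via A→c: +{c}
  S via S→A c: +{b,c}
  S: {b,c}  A: {b,c}
pass 2: — fixpoint
  S: {b,c}  A: {b,c}

FOLLOW sets:
FOLLOW(S) := {$}
[1]
  S→A c: FOLLOW(A) ⊇ FIRST(c) = {c}; new: +{c}
  FOLLOW[S]={$}  FOLLOW[A]={c}
[2] (stable)
  FOLLOW[S]={$}  FOLLOW[A]={c}

FOLLOW(A) = ["c"]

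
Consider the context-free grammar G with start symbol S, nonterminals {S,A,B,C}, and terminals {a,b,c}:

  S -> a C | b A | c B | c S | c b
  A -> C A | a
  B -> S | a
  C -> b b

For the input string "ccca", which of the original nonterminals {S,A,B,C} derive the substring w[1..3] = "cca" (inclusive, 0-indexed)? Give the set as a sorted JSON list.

CNF form of G:
  S -> T0 C | T1 A | T2 B | T2 S | T2 T1
  A -> C A | a
  B -> T0 C | T1 A | T2 B | T2 S | T2 T1 | a
  C -> T1 T1
  T0 -> a
  T1 -> b
  T2 -> c

CYK fill — only the sub-triangle for w[1..3]:
  T[1,1] 'c' = {T2}  orig:{}
  T[2,2] 'c' = {T2}  orig:{}
  T[3,3] 'a' = {A,B,T0}  orig:{A,B}
  T[1,2] 'cc' = ∅
  T[2,3] 'ca' = {B,S}
  T[1,3] 'cca' = {B,S}

Original NTs in T[1,3] deriving "cca": ["B", "S"]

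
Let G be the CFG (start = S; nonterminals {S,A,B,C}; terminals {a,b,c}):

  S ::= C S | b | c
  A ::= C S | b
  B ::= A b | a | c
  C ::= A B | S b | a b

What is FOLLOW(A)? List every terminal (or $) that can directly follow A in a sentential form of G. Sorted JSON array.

FIRST iteration:
pass 1:
  A via A→b: +{b}
  B via B→A b: +{b}
  B via B→a: +{a}
  B via B→c: +{c}
  C via C→A B: +{b}
  C via C→a b: +{a}
  S via S→C S: +{a,b}
  S via S→c: +{c}
  S: {a,b,c}  A: {b}  B: {a,b,c}  C: {a,b}
pass 2:
  A via A→C S: +{a}
  C via C→S b: +{c}
  S: {a,b,c}  A: {a,b}  B: {a,b,c}  C: {a,b,c}
pass 3:
  A via A→C S: +{c}
  S: {a,b,c}  A: {a,b,c}  B: {a,b,c}  C: {a,b,c}
pass 4: (no change)
  S: {a,b,c}  A: {a,b,c}  B: {a,b,c}  C: {a,b,c}

FOLLOW iteration:
seed FOLLOW(S) with $
pass 1:
  A→C S: FOLLOW(C) ⊇ FIRST(S) = {a,b,c}; new: +{a,b,c}
  B→A b: FOLLOW(A) ⊇ FIRST(b) = {b}; new: +{b}
  C→A B: FOLLOW(A) ⊇ FIRST(B) = {a,b,c}; new: +{a,c}
  C→A B: FOLLOW(B) ⊇ FOLLOW(C) ⊇ {a,b,c}; new: +{a,b,c}
  C→S b: FOLLOW(S) ⊇ FIRST(b) = {b}; new: +{b}
  FOLLOW[S]={$,b}  FOLLOW[A]={a,b,c}  FOLLOW[B]={a,b,c}  FOLLOW[C]={a,b,c}
pass 2:
  A→C S: FOLLOW(S) ⊇ FOLLOW(A) ⊇ {a,b,c}; new: +{a,c}
  FOLLOW[S]={$,a,b,c}  FOLLOW[A]={a,b,c}  FOLLOW[B]={a,b,c}  FOLLOW[C]={a,b,c}
pass 3: done
  FOLLOW[S]={$,a,b,c}  FOLLOW[A]={a,b,c}  FOLLOW[B]={a,b,c}  FOLLOW[C]={a,b,c}

FOLLOW(A) = ["a", "b", "c"]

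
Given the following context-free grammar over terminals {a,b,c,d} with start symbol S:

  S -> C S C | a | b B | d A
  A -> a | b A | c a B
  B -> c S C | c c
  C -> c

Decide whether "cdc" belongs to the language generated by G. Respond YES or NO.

CNF form of G:
  S -> C X6 | T0 B | T3 A | a
  A -> T0 A | T1 X4 | a
  B -> T1 T1 | T1 X5
  C -> c
  T0 -> b
  T1 -> c
  T2 -> a
  T3 -> d
  X4 -> T2 B
  X5 -> S C
  X6 -> S C

CYK fill:
  [0..0]={C,T1}  "c"  orig:{C}
  [1..1]={T3}  "d"  orig:{}
  [2..2]={C,T1}  "c"  orig:{C}
  [0..1]=∅  "cd"
  [1..2]=∅  "dc"
  [0..2]=∅  "cdc"

S ∉ T[0,2] ⇒ NO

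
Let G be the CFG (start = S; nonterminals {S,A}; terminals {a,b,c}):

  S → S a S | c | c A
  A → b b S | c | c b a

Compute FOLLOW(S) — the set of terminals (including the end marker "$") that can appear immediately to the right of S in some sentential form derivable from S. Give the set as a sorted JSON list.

FIRST iteration:
[1]
  A via A→b b S: +{b}
  A via A→c: +{c}
  S via S→c: +{c}
  FIRST(S)={c}  FIRST(A)={b,c}
[2] (no change)
  FIRST(S)={c}  FIRST(A)={b,c}

FOLLOW sets:
initialize: $ ∈ FOLLOW(S)
pass 1:
  S→S a S: FOLLOW(S) ⊇ FIRST(a) = {a}; new: +{a}
  S→c A: FOLLOW(A) ⊇ FOLLOW(S) ⊇ {$,a}; new: +{$,a}
  FOLLOW[S]={$,a}  FOLLOW[A]={$,a}
pass 2: (no change)
  FOLLOW[S]={$,a}  FOLLOW[A]={$,a}

FOLLOW(S) = ["$", "a"]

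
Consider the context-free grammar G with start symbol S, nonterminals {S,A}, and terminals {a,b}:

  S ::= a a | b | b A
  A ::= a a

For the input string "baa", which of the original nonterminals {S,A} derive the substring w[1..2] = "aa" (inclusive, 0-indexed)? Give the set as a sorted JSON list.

Convert to CNF:
  S -> T0 T0 | T1 A | b
  A -> T0 T0
  T0 -> a
  T1 -> b

Fill CYK table bottom-up — only the sub-triangle for w[1..2]:
  T[1,1] 'a' = {T0}  orig:{}
  T[2,2] 'a' = {T0}  orig:{}
  T[1,2] 'aa' = {A,S}

Original NTs in T[1,2] deriving "aa": ["A", "S"]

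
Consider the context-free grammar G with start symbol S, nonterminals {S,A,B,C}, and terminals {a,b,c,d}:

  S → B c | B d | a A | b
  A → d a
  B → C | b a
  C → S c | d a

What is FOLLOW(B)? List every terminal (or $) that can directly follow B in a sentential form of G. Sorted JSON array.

Compute FIRST by fixpoint:
pass 1:
  A via A→d a: +{d}
  B via B→b a: +{b}
  C via C→d a: +{d}
  S via S→B c: +{b}
  S via S→a A: +{a}
  FIRST(S)={a,b}  FIRST(A)={d}  FIRST(B)={b}  FIRST(C)={d}
pass 2:
  B via B→C: +{d}
  C via C→S c: +{a,b}
  S via S→B c: +{d}
  FIRST(S)={a,b,d}  FIRST(A)={d}  FIRST(B)={b,d}  FIRST(C)={a,b,d}
pass 3:
  B via B→C: +{a}
  FIRST(S)={a,b,d}  FIRST(A)={d}  FIRST(B)={a,b,d}  FIRST(C)={a,b,d}
pass 4: done
  FIRST(S)={a,b,d}  FIRST(A)={d}  FIRST(B)={a,b,d}  FIRST(C)={a,b,d}

FOLLOW sets:
initialize: $ ∈ FOLLOW(S)
[1]
  C→S c: FOLLOW(S) ⊇ FIRST(c) = {c}; new: +{c}
  S→B c: FOLLOW(B) ⊇ FIRST(c) = {c}; new: +{c}
  S→B d: FOLLOW(B) ⊇ FIRST(d) = {d}; new: +{d}
  S→a A: FOLLOW(A) ⊇ FOLLOW(S) ⊇ {$,c}; new: +{$,c}
  FOLLOW(S)={$,c}  FOLLOW(A)={$,c}  FOLLOW(B)={c,d}  FOLLOW(C)={}
[2]
  B→C: FOLLOW(C) ⊇ FOLLOW(B) ⊇ {c,d}; new: +{c,d}
  FOLLOW(S)={$,c}  FOLLOW(A)={$,c}  FOLLOW(B)={c,d}  FOLLOW(C)={c,d}
[3] (stable)
  FOLLOW(S)={$,c}  FOLLOW(A)={$,c}  FOLLOW(B)={c,d}  FOLLOW(C)={c,d}

FOLLOW(B) = ["c", "d"]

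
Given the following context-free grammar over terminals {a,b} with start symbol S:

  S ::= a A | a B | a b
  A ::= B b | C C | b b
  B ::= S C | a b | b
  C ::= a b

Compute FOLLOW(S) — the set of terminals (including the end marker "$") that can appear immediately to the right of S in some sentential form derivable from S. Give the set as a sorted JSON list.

FIRST sets, iterate to fixpoint:
round 1:
  A via A→b b: +{b}
  B via B→a b: +{a}
  B via B→b: +{b}
  C via C→a b: +{a}
  S via S→a A: +{a}
  S: {a}  A: {b}  B: {a,b}  C: {a}
round 2:
  A via A→B b: +{a}
  S: {a}  A: {a,b}  B: {a,b}  C: {a}
round 3: (no change)
  S: {a}  A: {a,b}  B: {a,b}  C: {a}

FOLLOW iteration:
seed FOLLOW(S) with $
pass 1:
  A→B b: FOLLOW(B) ⊇ FIRST(b) = {b}; new: +{b}
  A→C C: FOLLOW(C) ⊇ FIRST(C) = {a}; new: +{a}
  B→S C: FOLLOW(S) ⊇ FIRST(C) = {a}; new: +{a}
  B→S C: FOLLOW(C) ⊇ FOLLOW(B) ⊇ {b}; new: +{b}
  S→a A: FOLLOW(A) ⊇ FOLLOW(S) ⊇ {$,a}; new: +{$,a}
  S→a B: FOLLOW(B) ⊇ FOLLOW(S) ⊇ {$,a}; new: +{$,a}
  FOLLOW[S]={$,a}  FOLLOW[A]={$,a}  FOLLOW[B]={$,a,b}  FOLLOW[C]={a,b}
pass 2:
  A→C C: FOLLOW(C) ⊇ FOLLOW(A) ⊇ {$,a}; new: +{$}
  FOLLOW[S]={$,a}  FOLLOW[A]={$,a}  FOLLOW[B]={$,a,b}  FOLLOW[C]={$,a,b}
pass 3: (stable)
  FOLLOW[S]={$,a}  FOLLOW[A]={$,a}  FOLLOW[B]={$,a,b}  FOLLOW[C]={$,a,b}

FOLLOW(S) = ["$", "a"]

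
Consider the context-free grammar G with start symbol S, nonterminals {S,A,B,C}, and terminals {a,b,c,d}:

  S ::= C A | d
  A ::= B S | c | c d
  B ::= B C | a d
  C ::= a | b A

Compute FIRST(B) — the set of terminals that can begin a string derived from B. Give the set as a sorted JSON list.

FIRST sets, iterate to fixpoint:
round 1:
  A via A→c: +{c}
  B via B→a d: +{a}
  C via C→a: +{a}
  C via C→b A: +{b}
  S via S→C A: +{a,b}
  S via S→d: +{d}
  S: {a,b,d}  A: {c}  B: {a}  C: {a,b}
round 2:
  A via A→B S: +{a}
  S: {a,b,d}  A: {a,c}  B: {a}  C: {a,b}
round 3: (no change)
  S: {a,b,d}  A: {a,c}  B: {a}  C: {a,b}

FIRST(B) = ["a"]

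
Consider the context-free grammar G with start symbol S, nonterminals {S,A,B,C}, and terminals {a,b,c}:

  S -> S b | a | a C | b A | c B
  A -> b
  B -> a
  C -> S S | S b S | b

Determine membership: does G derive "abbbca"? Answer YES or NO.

CNF form of G:
  S -> S T0 | T0 A | T1 C | T2 B | a
  A -> b
  B -> a
  C -> S S | S X3 | b
  T0 -> b
  T1 -> a
  T2 -> c
  X3 -> T0 S

CYK fill:
  T[0,0] 'a' = {B,S,T1}  orig:{B,S}
  T[1,1] 'b' = {A,C,T0}  orig:{A,C}
  T[2,2] 'b' = {A,C,T0}  orig:{A,C}
  T[3,3] 'b' = {A,C,T0}  orig:{A,C}
  T[4,4] 'c' = {T2}  orig:{}
  T[5,5] 'a' = {B,S,T1}  orig:{B,S}
  T[0,1] 'ab' = {S}
  T[1,2] 'bb' = {S}
  T[2,3] 'bb' = {S}
  T[3,4] 'bc' = ∅
  T[4,5] 'ca' = {S}
  T[0,2] 'abb' = {C,S}
  T[1,3] 'bbb' = {S,X3}  orig:{S}
  T[2,4] 'bbc' = ∅
  T[3,5] 'bca' = {X3}  orig:{}
  T[0,3] 'abbb' = {C,S}
  T[1,4] 'bbbc' = ∅
  T[2,5] 'bbca' = {C}
  T[0,4] 'abbbc' = ∅
  T[1,5] 'bbbca' = {C}
  T[0,5] 'abbbca' = {C,S}

S ∈ T[0,5] ⇒ YES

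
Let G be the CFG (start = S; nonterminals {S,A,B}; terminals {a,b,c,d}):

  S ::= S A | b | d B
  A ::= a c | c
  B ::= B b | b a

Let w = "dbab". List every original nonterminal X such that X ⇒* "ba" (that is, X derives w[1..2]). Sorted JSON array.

CNF form of G:
  S -> S A | T3 B | b
  A -> T0 T1 | c
  B -> B T2 | T2 T0
  T0 -> a
  T1 -> c
  T2 -> b
  T3 -> d

CYK table (by increasing span) — only the sub-triangle for w[1..2]:
  cell(1,1) b: {S,T2}  orig:{S}
  cell(2,2) a: {T0}  orig:{}
  cell(1,2) ba: {B}

Original NTs in T[1,2] deriving "ba": ["B"]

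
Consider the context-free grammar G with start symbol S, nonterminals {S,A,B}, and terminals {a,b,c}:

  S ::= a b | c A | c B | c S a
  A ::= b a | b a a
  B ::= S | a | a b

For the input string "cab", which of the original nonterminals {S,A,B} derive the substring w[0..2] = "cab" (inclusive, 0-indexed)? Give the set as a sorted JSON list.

CNF form of G:
  S -> T1 T0 | T2 A | T2 B | T2 X5
  A -> T0 T1 | T0 X3
  B -> T1 T0 | T2 A | T2 B | T2 X4 | a
  T0 -> b
  T1 -> a
  T2 -> c
  X3 -> T1 T1
  X4 -> S T1
  X5 -> S T1

CYK table (by increasing span), restricted to cells inside w[0..2]:
  T[0,0] 'c' = {T2}  orig:{}
  T[1,1] 'a' = {B,T1}  orig:{B}
  T[2,2] 'b' = {T0}  orig:{}
  T[0,1] 'ca' = {B,S}
  T[1,2] 'ab' = {B,S}
  T[0,2] 'cab' = {B,S}

Original NTs in T[0,2] deriving "cab": ["B", "S"]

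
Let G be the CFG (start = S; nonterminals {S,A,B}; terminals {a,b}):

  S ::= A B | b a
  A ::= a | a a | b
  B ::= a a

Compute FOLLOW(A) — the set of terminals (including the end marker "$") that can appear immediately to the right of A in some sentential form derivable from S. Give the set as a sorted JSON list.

FIRST iteration:
pass 1:
  A via A→a: +{a}
  A via A→b: +{b}
  B via B→a a: +{a}
  S via S→A B: +{a,b}
  FIRST(S)={a,b}  FIRST(A)={a,b}  FIRST(B)={a}
pass 2: (no change)
  FIRST(S)={a,b}  FIRST(A)={a,b}  FIRST(B)={a}

Compute FOLLOW by fixpoint:
FOLLOW(S) := {$}
pass 1:
  S→A B: FOLLOW(A) ⊇ FIRST(B) = {a}; new: +{a}
  S→A B: FOLLOW(B) ⊇ FOLLOW(S) ⊇ {$}; new: +{$}
  S: {$}  A: {a}  B: {$}
pass 2: (stable)
  S: {$}  A: {a}  B: {$}

FOLLOW(A) = ["a"]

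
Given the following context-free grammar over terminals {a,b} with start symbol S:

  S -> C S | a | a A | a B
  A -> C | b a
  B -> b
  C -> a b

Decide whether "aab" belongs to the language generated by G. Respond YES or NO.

CNF form of G:
  S -> C S | T0 A | T0 B | a
  A -> T0 T1 | T1 T0
  B -> b
  C -> T0 T1
  T0 -> a
  T1 -> b

Fill CYK table bottom-up:
  cell(0,0) a: {S,T0}  orig:{S}
  cell(1,1) a: {S,T0}  orig:{S}
  cell(2,2) b: {B,T1}  orig:{B}
  cell(0,1) aa: ∅
  cell(1,2) ab: {A,C,S}
  cell(0,2) aab: {S}

S ∈ T[0,2] ⇒ YES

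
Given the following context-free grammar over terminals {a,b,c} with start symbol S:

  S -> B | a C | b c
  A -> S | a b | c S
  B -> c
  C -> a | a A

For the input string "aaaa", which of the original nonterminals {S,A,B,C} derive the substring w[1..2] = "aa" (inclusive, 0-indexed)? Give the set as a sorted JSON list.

Convert to CNF:
  S -> T0 C | T1 T2 | c
  A -> T0 C | T0 T1 | T1 T2 | T2 S | c
  B -> c
  C -> T0 A | a
  T0 -> a
  T1 -> b
  T2 -> c

Fill CYK table bottom-up, restricted to cells inside w[1..2]:
  cell(1,1) a: {C,T0}  orig:{C}
  cell(2,2) a: {C,T0}  orig:{C}
  cell(1,2) aa: {A,S}

Original NTs in T[1,2] deriving "aa": ["A", "S"]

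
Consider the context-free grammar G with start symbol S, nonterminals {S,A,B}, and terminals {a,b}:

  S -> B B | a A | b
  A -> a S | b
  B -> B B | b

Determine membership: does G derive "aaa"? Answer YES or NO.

Convert to CNF:
  S -> B B | T0 A | b
  A -> T0 S | b
  B -> B B | b
  T0 -> a

CYK fill:
  T[0,0] 'a' = {T0}  orig:{}
  T[1,1] 'a' = {T0}  orig:{}
  T[2,2] 'a' = {T0}  orig:{}
  T[0,1] 'aa' = ∅
  T[1,2] 'aa' = ∅
  T[0,2] 'aaa' = ∅

S ∉ T[0,2] ⇒ NO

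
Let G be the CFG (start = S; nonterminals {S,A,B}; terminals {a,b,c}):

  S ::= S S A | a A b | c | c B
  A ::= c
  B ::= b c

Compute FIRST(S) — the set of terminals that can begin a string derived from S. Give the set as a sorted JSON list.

Compute FIRST by fixpoint:
round 1:
  A via A→c: +{c}
  B via B→b c: +{b}
  S via S→a A b: +{a}
  S via S→c: +{c}
  FIRST(S)={a,c}  FIRST(A)={c}  FIRST(B)={b}
round 2: — fixpoint
  FIRST(S)={a,c}  FIRST(A)={c}  FIRST(B)={b}

FIRST(S) = ["a", "c"]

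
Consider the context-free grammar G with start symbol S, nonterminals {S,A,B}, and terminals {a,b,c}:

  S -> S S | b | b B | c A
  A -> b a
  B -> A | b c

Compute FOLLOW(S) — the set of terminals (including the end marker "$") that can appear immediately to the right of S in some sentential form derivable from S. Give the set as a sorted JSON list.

FIRST sets, iterate to fixpoint:
iter 1:
  A via A→b a: +{b}
  B via B→A: +{b}
  S via S→b: +{b}
  S via S→c A: +{c}
  FIRST(S)={b,c}  FIRST(A)={b}  FIRST(B)={b}
iter 2: done
  FIRST(S)={b,c}  FIRST(A)={b}  FIRST(B)={b}

FOLLOW iteration:
FOLLOW(S) := {$}
iter 1:
  S→S S: FOLLOW(S) ⊇ FIRST(S) = {b,c}; new: +{b,c}
  S→b B: FOLLOW(B) ⊇ FOLLOW(S) ⊇ {$,b,c}; new: +{$,b,c}
  S→c A: FOLLOW(A) ⊇ FOLLOW(S) ⊇ {$,b,c}; new: +{$,b,c}
  FOLLOW[S]={$,b,c}  FOLLOW[A]={$,b,c}  FOLLOW[B]={$,b,c}
iter 2: — fixpoint
  FOLLOW[S]={$,b,c}  FOLLOW[A]={$,b,c}  FOLLOW[B]={$,b,c}

FOLLOW(S) = ["$", "b", "c"]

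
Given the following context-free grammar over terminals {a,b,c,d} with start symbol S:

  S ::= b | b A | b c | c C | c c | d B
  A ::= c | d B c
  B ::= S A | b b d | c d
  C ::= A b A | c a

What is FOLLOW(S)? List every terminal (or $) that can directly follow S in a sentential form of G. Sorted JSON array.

FIRST sets, iterate to fixpoint:
round 1:
  A via A→c: +{c}
  A via A→d B c: +{d}
  B via B→b b d: +{b}
  B via B→c d: +{c}
  C via C→A b A: +{c,d}
  S via S→b: +{b}
  S via S→c C: +{c}
  S via S→d B: +{d}
  FIRST[S]={b,c,d}  FIRST[A]={c,d}  FIRST[B]={b,c}  FIRST[C]={c,d}
round 2:
  B via B→S A: +{d}
  FIRST[S]={b,c,d}  FIRST[A]={c,d}  FIRST[B]={b,c,d}  FIRST[C]={c,d}
round 3: done
  FIRST[S]={b,c,d}  FIRST[A]={c,d}  FIRST[B]={b,c,d}  FIRST[C]={c,d}

Compute FOLLOW by fixpoint:
initialize: $ ∈ FOLLOW(S)
round 1:
  A→d B c: FOLLOW(B) ⊇ FIRST(c) = {c}; new: +{c}
  B→S A: FOLLOW(S) ⊇ FIRST(A) = {c,d}; new: +{c,d}
  B→S A: FOLLOW(A) ⊇ FOLLOW(B) ⊇ {c}; new: +{c}
  C→A b A: FOLLOW(A) ⊇ FIRST(b) = {b}; new: +{b}
  S→b A: FOLLOW(A) ⊇ FOLLOW(S) ⊇ {$,c,d}; new: +{$,d}
  S→c C: FOLLOW(C) ⊇ FOLLOW(S) ⊇ {$,c,d}; new: +{$,c,d}
  S→d B: FOLLOW(B) ⊇ FOLLOW(S) ⊇ {$,c,d}; new: +{$,d}
  FOLLOW(S)={$,c,d}  FOLLOW(A)={$,b,c,d}  FOLLOW(B)={$,c,d}  FOLLOW(C)={$,c,d}
round 2: (stable)
  FOLLOW(S)={$,c,d}  FOLLOW(A)={$,b,c,d}  FOLLOW(B)={$,c,d}  FOLLOW(C)={$,c,d}

FOLLOW(S) = ["$", "c", "d"]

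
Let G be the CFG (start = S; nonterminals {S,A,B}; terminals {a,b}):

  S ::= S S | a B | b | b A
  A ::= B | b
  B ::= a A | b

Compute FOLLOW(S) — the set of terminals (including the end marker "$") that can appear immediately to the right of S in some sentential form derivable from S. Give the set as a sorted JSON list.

Compute FIRST by fixpoint:
iter 1:
  A via A→b: +{b}
  B via B→a A: +{a}
  B via B→b: +{b}
  S via S→a B: +{a}
  S via S→b: +{b}
  FIRST(S)={a,b}  FIRST(A)={b}  FIRST(B)={a,b}
iter 2:
  A via A→B: +{a}
  FIRST(S)={a,b}  FIRST(A)={a,b}  FIRST(B)={a,b}
iter 3: done
  FIRST(S)={a,b}  FIRST(A)={a,b}  FIRST(B)={a,b}

FOLLOW sets:
seed FOLLOW(S) with $
iter 1:
  S→S S: FOLLOW(S) ⊇ FIRST(S) = {a,b}; new: +{a,b}
  S→a B: FOLLOW(B) ⊇ FOLLOW(S) ⊇ {$,a,b}; new: +{$,a,b}
  S→b A: FOLLOW(A) ⊇ FOLLOW(S) ⊇ {$,a,b}; new: +{$,a,b}
  FOLLOW[S]={$,a,b}  FOLLOW[A]={$,a,b}  FOLLOW[B]={$,a,b}
iter 2: — fixpoint
  FOLLOW[S]={$,a,b}  FOLLOW[A]={$,a,b}  FOLLOW[B]={$,a,b}

FOLLOW(S) = ["$", "a", "b"]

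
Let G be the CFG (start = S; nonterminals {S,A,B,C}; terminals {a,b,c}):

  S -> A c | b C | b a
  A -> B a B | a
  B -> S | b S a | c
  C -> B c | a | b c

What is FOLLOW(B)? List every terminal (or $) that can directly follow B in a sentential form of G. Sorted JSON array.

FIRST iteration:
iter 1:
  A via A→a: +{a}
  B via B→b S a: +{b}
  B via B→c: +{c}
  C via C→B c: +{b,c}
  C via C→a: +{a}
  S via S→A c: +{a}
  S via S→b C: +{b}
  S: {a,b}  A: {a}  B: {b,c}  C: {a,b,c}
iter 2:
  A via A→B a B: +{b,c}
  B via B→S: +{a}
  S via S→A c: +{c}
  S: {a,b,c}  A: {a,b,c}  B: {a,b,c}  C: {a,b,c}
iter 3: (no change)
  S: {a,b,c}  A: {a,b,c}  B: {a,b,c}  C: {a,b,c}

Compute FOLLOW by fixpoint:
FOLLOW(S) := {$}
[1]
  A→B a B: FOLLOW(B) ⊇ FIRST(a) = {a}; new: +{a}
  B→S: FOLLOW(S) ⊇ FOLLOW(B) ⊇ {a}; new: +{a}
  C→B c: FOLLOW(B) ⊇ FIRST(c) = {c}; new: +{c}
  S→A c: FOLLOW(A) ⊇ FIRST(c) = {c}; new: +{c}
  S→b C: FOLLOW(C) ⊇ FOLLOW(S) ⊇ {$,a}; new: +{$,a}
  S: {$,a}  A: {c}  B: {a,c}  C: {$,a}
[2]
  B→S: FOLLOW(S) ⊇ FOLLOW(B) ⊇ {a,c}; new: +{c}
  S→b C: FOLLOW(C) ⊇ FOLLOW(S) ⊇ {$,a,c}; new: +{c}
  S: {$,a,c}  A: {c}  B: {a,c}  C: {$,a,c}
[3] — fixpoint
  S: {$,a,c}  A: {c}  B: {a,c}  C: {$,a,c}

FOLLOW(B) = ["a", "c"]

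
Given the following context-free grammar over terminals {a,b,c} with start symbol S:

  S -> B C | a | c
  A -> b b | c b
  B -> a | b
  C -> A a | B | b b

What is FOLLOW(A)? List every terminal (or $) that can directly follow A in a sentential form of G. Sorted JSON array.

FIRST sets, iterate to fixpoint:
iter 1:
  A via A→b b: +{b}
  A via A→c b: +{c}
  B via B→a: +{a}
  B via B→b: +{b}
  C via C→A a: +{b,c}
  C via C→B: +{a}
  S via S→B C: +{a,b}
  S via S→c: +{c}
  FIRST[S]={a,b,c}  FIRST[A]={b,c}  FIRST[B]={a,b}  FIRST[C]={a,b,c}
iter 2: (no change)
  FIRST[S]={a,b,c}  FIRST[A]={b,c}  FIRST[B]={a,b}  FIRST[C]={a,b,c}

FOLLOW iteration:
seed FOLLOW(S) with $
[1]
  C→A a: FOLLOW(A) ⊇ FIRST(a) = {a}; new: +{a}
  S→B C: FOLLOW(B) ⊇ FIRST(C) = {a,b,c}; new: +{a,b,c}
  S→B C: FOLLOW(C) ⊇ FOLLOW(S) ⊇ {$}; new: +{$}
  FOLLOW(S)={$}  FOLLOW(A)={a}  FOLLOW(B)={a,b,c}  FOLLOW(C)={$}
[2]
  C→B: FOLLOW(B) ⊇ FOLLOW(C) ⊇ {$}; new: +{$}
  FOLLOW(S)={$}  FOLLOW(A)={a}  FOLLOW(B)={$,a,b,c}  FOLLOW(C)={$}
[3] — fixpoint
  FOLLOW(S)={$}  FOLLOW(A)={a}  FOLLOW(B)={$,a,b,c}  FOLLOW(C)={$}

FOLLOW(A) = ["a"]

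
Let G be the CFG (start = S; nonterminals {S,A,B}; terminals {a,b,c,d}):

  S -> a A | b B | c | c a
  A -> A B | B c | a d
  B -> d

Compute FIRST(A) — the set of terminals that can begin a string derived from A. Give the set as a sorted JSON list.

Compute FIRST by fixpoint:
pass 1:
  A via A→a d: +{a}
  B via B→d: +{d}
  S via S→a A: +{a}
  S via S→b B: +{b}
  S via S→c: +{c}
  FIRST(S)={a,b,c}  FIRST(A)={a}  FIRST(B)={d}
pass 2:
  A via A→B c: +{d}
  FIRST(S)={a,b,c}  FIRST(A)={a,d}  FIRST(B)={d}
pass 3: (stable)
  FIRST(S)={a,b,c}  FIRST(A)={a,d}  FIRST(B)={d}

FIRST(A) = ["a", "d"]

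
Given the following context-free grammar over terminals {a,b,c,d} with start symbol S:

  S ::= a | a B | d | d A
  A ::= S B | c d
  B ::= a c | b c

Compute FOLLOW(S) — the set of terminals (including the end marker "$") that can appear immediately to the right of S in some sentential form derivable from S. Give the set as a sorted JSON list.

FIRST iteration:
round 1:
  A via A→c d: +{c}
  B via B→a c: +{a}
  B via B→b c: +{b}
  S via S→a: +{a}
  S via S→d: +{d}
  S: {a,d}  A: {c}  B: {a,b}
round 2:
  A via A→S B: +{a,d}
  S: {a,d}  A: {a,c,d}  B: {a,b}
round 3: — fixpoint
  S: {a,d}  A: {a,c,d}  B: {a,b}

FOLLOW iteration:
FOLLOW(S) := {$}
pass 1:
  A→S B: FOLLOW(S) ⊇ FIRST(B) = {a,b}; new: +{a,b}
  S→a B: FOLLOW(B) ⊇ FOLLOW(S) ⊇ {$,a,b}; new: +{$,a,b}
  S→d A: FOLLOW(A) ⊇ FOLLOW(S) ⊇ {$,a,b}; new: +{$,a,b}
  S: {$,a,b}  A: {$,a,b}  B: {$,a,b}
pass 2: (stable)
  S: {$,a,b}  A: {$,a,b}  B: {$,a,b}

FOLLOW(S) = ["$", "a", "b"]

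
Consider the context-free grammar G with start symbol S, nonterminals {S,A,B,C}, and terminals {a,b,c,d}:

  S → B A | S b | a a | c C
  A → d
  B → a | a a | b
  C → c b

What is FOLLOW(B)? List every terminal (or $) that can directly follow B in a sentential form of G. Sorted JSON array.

Compute FIRST by fixpoint:
iter 1:
  A via A→d: +{d}
  B via B→a: +{a}
  B via B→b: +{b}
  C via C→c b: +{c}
  S via S→B A: +{a,b}
  S via S→c C: +{c}
  FIRST(S)={a,b,c}  FIRST(A)={d}  FIRST(B)={a,b}  FIRST(C)={c}
iter 2: — fixpoint
  FIRST(S)={a,b,c}  FIRST(A)={d}  FIRST(B)={a,b}  FIRST(C)={c}

FOLLOW iteration:
initialize: $ ∈ FOLLOW(S)
iter 1:
  S→B A: FOLLOW(B) ⊇ FIRST(A) = {d}; new: +{d}
  S→B A: FOLLOW(A) ⊇ FOLLOW(S) ⊇ {$}; new: +{$}
  S→S b: FOLLOW(S) ⊇ FIRST(b) = {b}; new: +{b}
  S→c C: FOLLOW(C) ⊇ FOLLOW(S) ⊇ {$,b}; new: +{$,b}
  FOLLOW[S]={$,b}  FOLLOW[A]={$}  FOLLOW[B]={d}  FOLLOW[C]={$,b}
iter 2:
  S→B A: FOLLOW(A) ⊇ FOLLOW(S) ⊇ {$,b}; new: +{b}
  FOLLOW[S]={$,b}  FOLLOW[A]={$,b}  FOLLOW[B]={d}  FOLLOW[C]={$,b}
iter 3: (no change)
  FOLLOW[S]={$,b}  FOLLOW[A]={$,b}  FOLLOW[B]={d}  FOLLOW[C]={$,b}

FOLLOW(B) = ["d"]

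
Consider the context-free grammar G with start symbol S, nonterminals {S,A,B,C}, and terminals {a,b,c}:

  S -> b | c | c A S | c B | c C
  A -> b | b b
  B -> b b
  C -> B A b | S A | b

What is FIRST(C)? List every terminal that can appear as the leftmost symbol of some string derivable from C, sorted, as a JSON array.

FIRST sets, iterate to fixpoint:
round 1:
  A via A→b: +{b}
  B via B→b b: +{b}
  C via C→B A b: +{b}
  S via S→b: +{b}
  S via S→c: +{c}
  FIRST[S]={b,c}  FIRST[A]={b}  FIRST[B]={b}  FIRST[C]={b}
round 2:
  C via C→S A: +{c}
  FIRST[S]={b,c}  FIRST[A]={b}  FIRST[B]={b}  FIRST[C]={b,c}
round 3: done
  FIRST[S]={b,c}  FIRST[A]={b}  FIRST[B]={b}  FIRST[C]={b,c}

FIRST(C) = ["b", "c"]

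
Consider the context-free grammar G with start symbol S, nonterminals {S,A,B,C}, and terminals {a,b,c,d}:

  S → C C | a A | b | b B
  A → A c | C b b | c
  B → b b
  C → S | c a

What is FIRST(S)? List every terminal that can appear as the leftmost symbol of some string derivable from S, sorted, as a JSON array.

FIRST iteration:
round 1:
  A via A→c: +{c}
  B via B→b b: +{b}
  C via C→c a: +{c}
  S via S→C C: +{c}
  S via S→a A: +{a}
  S via S→b: +{b}
  FIRST(S)={a,b,c}  FIRST(A)={c}  FIRST(B)={b}  FIRST(C)={c}
round 2:
  C via C→S: +{a,b}
  FIRST(S)={a,b,c}  FIRST(A)={c}  FIRST(B)={b}  FIRST(C)={a,b,c}
round 3:
  A via A→C b b: +{a,b}
  FIRST(S)={a,b,c}  FIRST(A)={a,b,c}  FIRST(B)={b}  FIRST(C)={a,b,c}
round 4: (no change)
  FIRST(S)={a,b,c}  FIRST(A)={a,b,c}  FIRST(B)={b}  FIRST(C)={a,b,c}

FIRST(S) = ["a", "b", "c"]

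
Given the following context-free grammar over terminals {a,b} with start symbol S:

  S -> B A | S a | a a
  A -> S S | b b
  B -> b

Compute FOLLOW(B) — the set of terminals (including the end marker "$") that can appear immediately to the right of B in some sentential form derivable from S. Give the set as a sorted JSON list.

Compute FIRST by fixpoint:
iter 1:
  A via A→b b: +{b}
  B via B→b: +{b}
  S via S→B A: +{b}
  S via S→a a: +{a}
  FIRST[S]={a,b}  FIRST[A]={b}  FIRST[B]={b}
iter 2:
  A via A→S S: +{a}
  FIRST[S]={a,b}  FIRST[A]={a,b}  FIRST[B]={b}
iter 3: (stable)
  FIRST[S]={a,b}  FIRST[A]={a,b}  FIRST[B]={b}

FOLLOW sets:
initialize: $ ∈ FOLLOW(S)
pass 1:
  A→S S: FOLLOW(S) ⊇ FIRST(S) = {a,b}; new: +{a,b}
  S→B A: FOLLOW(B) ⊇ FIRST(A) = {a,b}; new: +{a,b}
  S→B A: FOLLOW(A) ⊇ FOLLOW(S) ⊇ {$,a,b}; new: +{$,a,b}
  S: {$,a,b}  A: {$,a,b}  B: {a,b}
pass 2: (no change)
  S: {$,a,b}  A: {$,a,b}  B: {a,b}

FOLLOW(B) = ["a", "b"]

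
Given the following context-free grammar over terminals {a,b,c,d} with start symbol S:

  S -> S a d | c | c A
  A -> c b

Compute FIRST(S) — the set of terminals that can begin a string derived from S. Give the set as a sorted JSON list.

Compute FIRST by fixpoint:
[1]
  A via A→c b: +{c}
  S via S→c: +{c}
  S: {c}  A: {c}
[2] (no change)
  S: {c}  A: {c}

FIRST(S) = ["c"]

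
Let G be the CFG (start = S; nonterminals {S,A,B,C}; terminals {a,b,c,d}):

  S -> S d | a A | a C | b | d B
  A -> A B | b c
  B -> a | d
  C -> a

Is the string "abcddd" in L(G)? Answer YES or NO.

CNF form of G:
  S -> S T2 | T2 B | T3 A | T3 C | b
  A -> A B | T0 T1
  B -> a | d
  C -> a
  T0 -> b
  T1 -> c
  T2 -> d
  T3 -> a

Fill CYK table bottom-up:
  T[0,0] 'a' = {B,C,T3}  orig:{B,C}
  T[1,1] 'b' = {S,T0}  orig:{S}
  T[2,2] 'c' = {T1}  orig:{}
  T[3,3] 'd' = {B,T2}  orig:{B}
  T[4,4] 'd' = {B,T2}  orig:{B}
  T[5,5] 'd' = {B,T2}  orig:{B}
  T[0,1] 'ab' = ∅
  T[1,2] 'bc' = {A}
  T[2,3] 'cd' = ∅
  T[3,4] 'dd' = {S}
  T[4,5] 'dd' = {S}
  T[0,2] 'abc' = {S}
  T[1,3] 'bcd' = {A}
  T[2,4] 'cdd' = ∅
  T[3,5] 'ddd' = {S}
  T[0,3] 'abcd' = {S}
  T[1,4] 'bcdd' = {A}
  T[2,5] 'cddd' = ∅
  T[0,4] 'abcdd' = {S}
  T[1,5] 'bcddd' = {A}
  T[0,5] 'abcddd' = {S}

S ∈ T[0,5] ⇒ YES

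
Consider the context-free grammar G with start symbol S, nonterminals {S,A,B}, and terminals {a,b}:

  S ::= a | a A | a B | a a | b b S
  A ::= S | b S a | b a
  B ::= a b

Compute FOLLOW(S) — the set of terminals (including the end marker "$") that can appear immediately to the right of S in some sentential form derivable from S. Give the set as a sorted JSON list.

FIRST sets, iterate to fixpoint:
pass 1:
  A via A→b S a: +{b}
  B via B→a b: +{a}
  S via S→a: +{a}
  S via S→b b S: +{b}
  FIRST[S]={a,b}  FIRST[A]={b}  FIRST[B]={a}
pass 2:
  A via A→S: +{a}
  FIRST[S]={a,b}  FIRST[A]={a,b}  FIRST[B]={a}
pass 3: (no change)
  FIRST[S]={a,b}  FIRST[A]={a,b}  FIRST[B]={a}

FOLLOW iteration:
initialize: $ ∈ FOLLOW(S)
iter 1:
  A→b S a: FOLLOW(S) ⊇ FIRST(a) = {a}; new: +{a}
  S→a A: FOLLOW(A) ⊇ FOLLOW(S) ⊇ {$,a}; new: +{$,a}
  S→a B: FOLLOW(B) ⊇ FOLLOW(S) ⊇ {$,a}; new: +{$,a}
  S: {$,a}  A: {$,a}  B: {$,a}
iter 2: (no change)
  S: {$,a}  A: {$,a}  B: {$,a}

FOLLOW(S) = ["$", "a"]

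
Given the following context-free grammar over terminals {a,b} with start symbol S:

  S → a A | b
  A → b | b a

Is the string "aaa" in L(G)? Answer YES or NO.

Convert to CNF:
  S -> T1 A | b
  A -> T0 T1 | b
  T0 -> b
  T1 -> a

CYK fill:
  T[0,0] 'a' = {T1}  orig:{}
  T[1,1] 'a' = {T1}  orig:{}
  T[2,2] 'a' = {T1}  orig:{}
  T[0,1] 'aa' = ∅
  T[1,2] 'aa' = ∅
  T[0,2] 'aaa' = ∅

S ∉ T[0,2] ⇒ NO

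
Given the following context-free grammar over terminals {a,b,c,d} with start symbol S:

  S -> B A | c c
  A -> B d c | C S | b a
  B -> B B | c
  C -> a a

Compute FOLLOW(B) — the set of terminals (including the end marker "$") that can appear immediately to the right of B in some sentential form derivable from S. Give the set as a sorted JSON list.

FIRST sets, iterate to fixpoint:
pass 1:
  A via A→b a: +{b}
  B via B→c: +{c}
  C via C→a a: +{a}
  S via S→B A: +{c}
  S: {c}  A: {b}  B: {c}  C: {a}
pass 2:
  A via A→B d c: +{c}
  A via A→C S: +{a}
  S: {c}  A: {a,b,c}  B: {c}  C: {a}
pass 3: (stable)
  S: {c}  A: {a,b,c}  B: {c}  C: {a}

FOLLOW sets:
initialize: $ ∈ FOLLOW(S)
pass 1:
  A→B d c: FOLLOW(B) ⊇ FIRST(d) = {d}; new: +{d}
  A→C S: FOLLOW(C) ⊇ FIRST(S) = {c}; new: +{c}
  B→B B: FOLLOW(B) ⊇ FIRST(B) = {c}; new: +{c}
  S→B A: FOLLOW(B) ⊇ FIRST(A) = {a,b,c}; new: +{a,b}
  S→B A: FOLLOW(A) ⊇ FOLLOW(S) ⊇ {$}; new: +{$}
  S: {$}  A: {$}  B: {a,b,c,d}  C: {c}
pass 2: done
  S: {$}  A: {$}  B: {a,b,c,d}  C: {c}

FOLLOW(B) = ["a", "b", "c", "d"]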